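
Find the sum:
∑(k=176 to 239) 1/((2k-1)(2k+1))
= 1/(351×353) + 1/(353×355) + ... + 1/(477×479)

Partial fractions: 1/((2k-1)(2k+1)) = (1/2)[1/(2k-1) - 1/(2k+1)]
The series telescopes:
= (1/2)[1/351 - 1/479]
= 64/168129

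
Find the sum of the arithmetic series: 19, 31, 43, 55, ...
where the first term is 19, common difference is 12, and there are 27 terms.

Sₙ = n/2 × (first + last)
Last term = a + (n-1)d = 19 + (27-1)×12 = 331
S_27 = 27/2 × (19 + 331)
S_27 = 27/2 × 350 = 4725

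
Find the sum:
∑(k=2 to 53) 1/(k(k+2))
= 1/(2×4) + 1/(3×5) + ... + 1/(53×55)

Partial fractions: 1/(k(k+2)) = (1/2)[1/k - 1/(k+2)]
Telescoping leaves the first two and last two terms:
= (1/2)[1/2 + 1/3 - 1/54 - 1/55]
= 1183/2970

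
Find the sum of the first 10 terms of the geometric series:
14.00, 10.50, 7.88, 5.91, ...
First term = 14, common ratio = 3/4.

Sₙ = a(1 - rⁿ) / (1 - r)
S_10 = 14(1 - (3/4)^10) / (1 - (3/4))
S_10 = 14(1 - (59049/1048576)) / (1/4)
S_10 = 6926689/131072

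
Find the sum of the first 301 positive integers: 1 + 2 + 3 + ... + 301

Formula: ∑k = n(n+1)/2
= 301×302/2
= 90902/2
= 45451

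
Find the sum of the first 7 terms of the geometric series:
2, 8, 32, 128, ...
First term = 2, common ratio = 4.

Sₙ = a(1 - rⁿ) / (1 - r)
S_7 = 2(1 - 4^7) / (1 - 4)
S_7 = 2(1 - 16384) / (-3)
S_7 = 10922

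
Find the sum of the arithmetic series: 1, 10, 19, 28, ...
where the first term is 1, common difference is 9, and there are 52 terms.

Sₙ = n/2 × (first + last)
Last term = a + (n-1)d = 1 + (52-1)×9 = 460
S_52 = 52/2 × (1 + 460)
S_52 = 52/2 × 461 = 11986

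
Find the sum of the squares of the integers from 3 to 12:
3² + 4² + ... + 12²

Use ∑_{k=1}^{n} k² = n(n+1)(2n+1)/6, then subtract the first 2 terms.
∑_{k=1}^{12} k² = 12×13×25/6 = 650
∑_{k=1}^{2} k² = 2×3×5/6 = 5
∑_{k=3}^{12} k² = 650 - 5 = 645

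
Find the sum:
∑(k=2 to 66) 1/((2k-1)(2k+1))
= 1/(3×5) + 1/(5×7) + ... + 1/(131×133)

Partial fractions: 1/((2k-1)(2k+1)) = (1/2)[1/(2k-1) - 1/(2k+1)]
The series telescopes:
= (1/2)[1/3 - 1/133]
= 65/399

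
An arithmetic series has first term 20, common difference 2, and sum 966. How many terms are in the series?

Using S = n/2 × [2a + (n-1)d]
966 = n/2 × [2(20) + (n-1)(2)]
966 = n/2 × [40 + 2n - 2]
1932 = n × [38 + 2n]
2n² + (38)n - 1932 = 0
Discriminant: Δ = (38)² - 4(2)(-1932) = 1444 + 15456 = 16900
√Δ = 130
n = [-(38) + √Δ] / (2·2) = (-38 + 130) / 4 = 92 / 4 = 23
(The negative root is discarded since n must be a positive integer.)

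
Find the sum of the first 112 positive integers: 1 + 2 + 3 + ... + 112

Formula: ∑k = n(n+1)/2
= 112×113/2
= 12656/2
= 6328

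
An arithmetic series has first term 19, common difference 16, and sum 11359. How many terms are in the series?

Using S = n/2 × [2a + (n-1)d]
11359 = n/2 × [2(19) + (n-1)(16)]
11359 = n/2 × [38 + 16n - 16]
22718 = n × [22 + 16n]
16n² + (22)n - 22718 = 0
Discriminant: Δ = (22)² - 4(16)(-22718) = 484 + 1453952 = 1454436
√Δ = 1206
n = [-(22) + √Δ] / (2·16) = (-22 + 1206) / 32 = 1184 / 32 = 37
(The negative root is discarded since n must be a positive integer.)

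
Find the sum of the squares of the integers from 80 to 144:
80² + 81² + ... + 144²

Use ∑_{k=1}^{n} k² = n(n+1)(2n+1)/6, then subtract the first 79 terms.
∑_{k=1}^{144} k² = 144×145×289/6 = 1005720
∑_{k=1}^{79} k² = 79×80×159/6 = 167480
∑_{k=80}^{144} k² = 1005720 - 167480 = 838240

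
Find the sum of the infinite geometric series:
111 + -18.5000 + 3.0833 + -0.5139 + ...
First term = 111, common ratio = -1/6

For |r| < 1, S = a / (1 - r)
S = 111 / (1 - (-1/6))
S = 111 / (7/6)
S = 666/7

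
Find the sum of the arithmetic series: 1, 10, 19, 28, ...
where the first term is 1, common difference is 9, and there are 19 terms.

Sₙ = n/2 × (first + last)
Last term = a + (n-1)d = 1 + (19-1)×9 = 163
S_19 = 19/2 × (1 + 163)
S_19 = 19/2 × 164 = 1558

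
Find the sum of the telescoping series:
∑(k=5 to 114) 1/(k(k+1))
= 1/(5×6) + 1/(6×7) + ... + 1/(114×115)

Partial fractions: 1/(k(k+1)) = 1/k - 1/(k+1)
The series telescopes:
= (1/5 - 1/6) + (1/6 - 1/7) + ... + (1/114 - 1/115)
= 1/5 - 1/115
= 22/115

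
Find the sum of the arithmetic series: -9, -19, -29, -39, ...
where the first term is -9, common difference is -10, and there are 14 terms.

Sₙ = n/2 × (first + last)
Last term = a + (n-1)d = -9 + (14-1)×(-10) = -139
S_14 = 14/2 × (-9 + (-139))
S_14 = 14/2 × (-148) = -1036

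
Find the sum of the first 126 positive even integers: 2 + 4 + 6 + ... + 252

Sum of first n even numbers = n(n+1)
= 126×127
= 16002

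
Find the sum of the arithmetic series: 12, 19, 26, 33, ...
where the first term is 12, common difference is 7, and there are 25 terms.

Sₙ = n/2 × (first + last)
Last term = a + (n-1)d = 12 + (25-1)×7 = 180
S_25 = 25/2 × (12 + 180)
S_25 = 25/2 × 192 = 2400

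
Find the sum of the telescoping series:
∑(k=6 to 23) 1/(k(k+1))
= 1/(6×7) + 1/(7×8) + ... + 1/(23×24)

Partial fractions: 1/(k(k+1)) = 1/k - 1/(k+1)
The series telescopes:
= (1/6 - 1/7) + (1/7 - 1/8) + ... + (1/23 - 1/24)
= 1/6 - 1/24
= 1/8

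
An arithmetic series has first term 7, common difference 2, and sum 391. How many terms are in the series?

Using S = n/2 × [2a + (n-1)d]
391 = n/2 × [2(7) + (n-1)(2)]
391 = n/2 × [14 + 2n - 2]
782 = n × [12 + 2n]
2n² + (12)n - 782 = 0
Discriminant: Δ = (12)² - 4(2)(-782) = 144 + 6256 = 6400
√Δ = 80
n = [-(12) + √Δ] / (2·2) = (-12 + 80) / 4 = 68 / 4 = 17
(The negative root is discarded since n must be a positive integer.)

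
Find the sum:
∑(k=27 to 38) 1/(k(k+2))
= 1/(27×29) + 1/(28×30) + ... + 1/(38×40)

Partial fractions: 1/(k(k+2)) = (1/2)[1/k - 1/(k+2)]
Telescoping leaves the first two and last two terms:
= (1/2)[1/27 + 1/28 - 1/39 - 1/40]
= 2173/196560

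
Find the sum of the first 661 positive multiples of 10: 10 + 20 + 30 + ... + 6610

Factor out 10: = 10(1 + 2 + ... + 661) = 10 × n(n+1)/2
= 10 × 661×662/2
= 10 × 218791
= 2187910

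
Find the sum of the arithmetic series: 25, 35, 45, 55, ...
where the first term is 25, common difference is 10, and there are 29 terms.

Sₙ = n/2 × (first + last)
Last term = a + (n-1)d = 25 + (29-1)×10 = 305
S_29 = 29/2 × (25 + 305)
S_29 = 29/2 × 330 = 4785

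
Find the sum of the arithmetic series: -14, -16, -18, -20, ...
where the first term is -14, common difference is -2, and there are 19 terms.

Sₙ = n/2 × (first + last)
Last term = a + (n-1)d = -14 + (19-1)×(-2) = -50
S_19 = 19/2 × (-14 + (-50))
S_19 = 19/2 × (-64) = -608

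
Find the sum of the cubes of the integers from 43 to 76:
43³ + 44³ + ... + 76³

Use ∑_{k=1}^{n} k³ = [n(n+1)/2]², then subtract the first 42 terms.
∑_{k=1}^{76} k³ = [76×77/2]² = 2926² = 8561476
∑_{k=1}^{42} k³ = [42×43/2]² = 903² = 815409
∑_{k=43}^{76} k³ = 8561476 - 815409 = 7746067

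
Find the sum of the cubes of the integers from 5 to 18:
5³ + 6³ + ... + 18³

Use ∑_{k=1}^{n} k³ = [n(n+1)/2]², then subtract the first 4 terms.
∑_{k=1}^{18} k³ = [18×19/2]² = 171² = 29241
∑_{k=1}^{4} k³ = [4×5/2]² = 10² = 100
∑_{k=5}^{18} k³ = 29241 - 100 = 29141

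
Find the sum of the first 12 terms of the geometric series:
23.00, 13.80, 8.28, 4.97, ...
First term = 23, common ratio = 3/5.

Sₙ = a(1 - rⁿ) / (1 - r)
S_12 = 23(1 - (3/5)^12) / (1 - (3/5))
S_12 = 23(1 - (531441/244140625)) / (2/5)
S_12 = 2801505616/48828125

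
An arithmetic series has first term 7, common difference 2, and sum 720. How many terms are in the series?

Using S = n/2 × [2a + (n-1)d]
720 = n/2 × [2(7) + (n-1)(2)]
720 = n/2 × [14 + 2n - 2]
1440 = n × [12 + 2n]
2n² + (12)n - 1440 = 0
Discriminant: Δ = (12)² - 4(2)(-1440) = 144 + 11520 = 11664
√Δ = 108
n = [-(12) + √Δ] / (2·2) = (-12 + 108) / 4 = 96 / 4 = 24
(The negative root is discarded since n must be a positive integer.)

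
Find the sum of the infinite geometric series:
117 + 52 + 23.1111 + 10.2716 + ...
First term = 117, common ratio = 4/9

For |r| < 1, S = a / (1 - r)
S = 117 / (1 - (4/9))
S = 117 / (5/9)
S = 1053/5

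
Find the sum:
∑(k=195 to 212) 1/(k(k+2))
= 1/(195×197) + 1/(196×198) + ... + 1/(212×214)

Partial fractions: 1/(k(k+2)) = (1/2)[1/k - 1/(k+2)]
Telescoping leaves the first two and last two terms:
= (1/2)[1/195 + 1/196 - 1/213 - 1/214]
= 83479/193571560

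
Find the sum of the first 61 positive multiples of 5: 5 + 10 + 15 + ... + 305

Factor out 5: = 5(1 + 2 + ... + 61) = 5 × n(n+1)/2
= 5 × 61×62/2
= 5 × 1891
= 9455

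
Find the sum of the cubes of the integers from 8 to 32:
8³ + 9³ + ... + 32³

Use ∑_{k=1}^{n} k³ = [n(n+1)/2]², then subtract the first 7 terms.
∑_{k=1}^{32} k³ = [32×33/2]² = 528² = 278784
∑_{k=1}^{7} k³ = [7×8/2]² = 28² = 784
∑_{k=8}^{32} k³ = 278784 - 784 = 278000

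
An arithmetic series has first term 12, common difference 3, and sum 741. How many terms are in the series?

Using S = n/2 × [2a + (n-1)d]
741 = n/2 × [2(12) + (n-1)(3)]
741 = n/2 × [24 + 3n - 3]
1482 = n × [21 + 3n]
3n² + (21)n - 1482 = 0
Discriminant: Δ = (21)² - 4(3)(-1482) = 441 + 17784 = 18225
√Δ = 135
n = [-(21) + √Δ] / (2·3) = (-21 + 135) / 6 = 114 / 6 = 19
(The negative root is discarded since n must be a positive integer.)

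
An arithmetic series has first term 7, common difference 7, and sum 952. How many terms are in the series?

Using S = n/2 × [2a + (n-1)d]
952 = n/2 × [2(7) + (n-1)(7)]
952 = n/2 × [14 + 7n - 7]
1904 = n × [7 + 7n]
7n² + (7)n - 1904 = 0
Discriminant: Δ = (7)² - 4(7)(-1904) = 49 + 53312 = 53361
√Δ = 231
n = [-(7) + √Δ] / (2·7) = (-7 + 231) / 14 = 224 / 14 = 16
(The negative root is discarded since n must be a positive integer.)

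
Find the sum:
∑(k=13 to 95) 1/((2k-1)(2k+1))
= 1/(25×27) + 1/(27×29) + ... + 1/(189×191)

Partial fractions: 1/((2k-1)(2k+1)) = (1/2)[1/(2k-1) - 1/(2k+1)]
The series telescopes:
= (1/2)[1/25 - 1/191]
= 83/4775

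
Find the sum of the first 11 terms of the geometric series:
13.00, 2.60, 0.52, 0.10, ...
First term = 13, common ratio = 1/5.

Sₙ = a(1 - rⁿ) / (1 - r)
S_11 = 13(1 - (1/5)^11) / (1 - (1/5))
S_11 = 13(1 - (1/48828125)) / (4/5)
S_11 = 158691403/9765625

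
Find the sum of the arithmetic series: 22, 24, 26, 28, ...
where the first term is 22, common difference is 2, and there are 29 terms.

Sₙ = n/2 × (first + last)
Last term = a + (n-1)d = 22 + (29-1)×2 = 78
S_29 = 29/2 × (22 + 78)
S_29 = 29/2 × 100 = 1450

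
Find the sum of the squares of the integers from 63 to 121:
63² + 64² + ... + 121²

Use ∑_{k=1}^{n} k² = n(n+1)(2n+1)/6, then subtract the first 62 terms.
∑_{k=1}^{121} k² = 121×122×243/6 = 597861
∑_{k=1}^{62} k² = 62×63×125/6 = 81375
∑_{k=63}^{121} k² = 597861 - 81375 = 516486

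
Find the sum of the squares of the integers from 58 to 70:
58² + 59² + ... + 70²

Use ∑_{k=1}^{n} k² = n(n+1)(2n+1)/6, then subtract the first 57 terms.
∑_{k=1}^{70} k² = 70×71×141/6 = 116795
∑_{k=1}^{57} k² = 57×58×115/6 = 63365
∑_{k=58}^{70} k² = 116795 - 63365 = 53430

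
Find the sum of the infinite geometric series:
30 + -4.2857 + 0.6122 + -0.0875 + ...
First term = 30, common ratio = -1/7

For |r| < 1, S = a / (1 - r)
S = 30 / (1 - (-1/7))
S = 30 / (8/7)
S = 105/4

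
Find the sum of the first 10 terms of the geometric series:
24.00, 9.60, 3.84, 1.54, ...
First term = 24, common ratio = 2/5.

Sₙ = a(1 - rⁿ) / (1 - r)
S_10 = 24(1 - (2/5)^10) / (1 - (2/5))
S_10 = 24(1 - (1024/9765625)) / (3/5)
S_10 = 78116808/1953125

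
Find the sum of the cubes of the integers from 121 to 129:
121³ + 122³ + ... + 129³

Use ∑_{k=1}^{n} k³ = [n(n+1)/2]², then subtract the first 120 terms.
∑_{k=1}^{129} k³ = [129×130/2]² = 8385² = 70308225
∑_{k=1}^{120} k³ = [120×121/2]² = 7260² = 52707600
∑_{k=121}^{129} k³ = 70308225 - 52707600 = 17600625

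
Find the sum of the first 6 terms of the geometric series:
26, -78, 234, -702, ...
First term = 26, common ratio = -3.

Sₙ = a(1 - rⁿ) / (1 - r)
S_6 = 26(1 - (-3)^6) / (1 - (-3))
S_6 = 26(1 - 729) / (4)
S_6 = -4732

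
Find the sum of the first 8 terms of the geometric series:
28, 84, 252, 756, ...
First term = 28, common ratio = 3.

Sₙ = a(1 - rⁿ) / (1 - r)
S_8 = 28(1 - 3^8) / (1 - 3)
S_8 = 28(1 - 6561) / (-2)
S_8 = 91840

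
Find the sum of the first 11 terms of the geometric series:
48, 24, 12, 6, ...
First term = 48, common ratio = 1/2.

Sₙ = a(1 - rⁿ) / (1 - r)
S_11 = 48(1 - (1/2)^11) / (1 - (1/2))
S_11 = 48(1 - (1/2048)) / (1/2)
S_11 = 6141/64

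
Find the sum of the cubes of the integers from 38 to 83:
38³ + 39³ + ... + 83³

Use ∑_{k=1}^{n} k³ = [n(n+1)/2]², then subtract the first 37 terms.
∑_{k=1}^{83} k³ = [83×84/2]² = 3486² = 12152196
∑_{k=1}^{37} k³ = [37×38/2]² = 703² = 494209
∑_{k=38}^{83} k³ = 12152196 - 494209 = 11657987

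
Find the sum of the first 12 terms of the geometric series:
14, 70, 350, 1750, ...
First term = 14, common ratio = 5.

Sₙ = a(1 - rⁿ) / (1 - r)
S_12 = 14(1 - 5^12) / (1 - 5)
S_12 = 14(1 - 244140625) / (-4)
S_12 = 854492184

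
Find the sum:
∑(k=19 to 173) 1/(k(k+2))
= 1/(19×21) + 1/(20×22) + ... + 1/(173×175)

Partial fractions: 1/(k(k+2)) = (1/2)[1/k - 1/(k+2)]
Telescoping leaves the first two and last two terms:
= (1/2)[1/19 + 1/20 - 1/174 - 1/175]
= 105493/2314200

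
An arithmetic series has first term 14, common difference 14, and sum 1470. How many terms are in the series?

Using S = n/2 × [2a + (n-1)d]
1470 = n/2 × [2(14) + (n-1)(14)]
1470 = n/2 × [28 + 14n - 14]
2940 = n × [14 + 14n]
14n² + (14)n - 2940 = 0
Discriminant: Δ = (14)² - 4(14)(-2940) = 196 + 164640 = 164836
√Δ = 406
n = [-(14) + √Δ] / (2·14) = (-14 + 406) / 28 = 392 / 28 = 14
(The negative root is discarded since n must be a positive integer.)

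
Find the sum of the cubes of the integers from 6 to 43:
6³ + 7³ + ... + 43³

Use ∑_{k=1}^{n} k³ = [n(n+1)/2]², then subtract the first 5 terms.
∑_{k=1}^{43} k³ = [43×44/2]² = 946² = 894916
∑_{k=1}^{5} k³ = [5×6/2]² = 15² = 225
∑_{k=6}^{43} k³ = 894916 - 225 = 894691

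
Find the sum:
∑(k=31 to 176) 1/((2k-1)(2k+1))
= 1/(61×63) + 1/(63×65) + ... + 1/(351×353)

Partial fractions: 1/((2k-1)(2k+1)) = (1/2)[1/(2k-1) - 1/(2k+1)]
The series telescopes:
= (1/2)[1/61 - 1/353]
= 146/21533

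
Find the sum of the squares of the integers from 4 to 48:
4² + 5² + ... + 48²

Use ∑_{k=1}^{n} k² = n(n+1)(2n+1)/6, then subtract the first 3 terms.
∑_{k=1}^{48} k² = 48×49×97/6 = 38024
∑_{k=1}^{3} k² = 3×4×7/6 = 14
∑_{k=4}^{48} k² = 38024 - 14 = 38010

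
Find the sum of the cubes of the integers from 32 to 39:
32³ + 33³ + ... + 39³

Use ∑_{k=1}^{n} k³ = [n(n+1)/2]², then subtract the first 31 terms.
∑_{k=1}^{39} k³ = [39×40/2]² = 780² = 608400
∑_{k=1}^{31} k³ = [31×32/2]² = 496² = 246016
∑_{k=32}^{39} k³ = 608400 - 246016 = 362384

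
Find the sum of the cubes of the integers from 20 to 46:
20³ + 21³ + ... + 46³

Use ∑_{k=1}^{n} k³ = [n(n+1)/2]², then subtract the first 19 terms.
∑_{k=1}^{46} k³ = [46×47/2]² = 1081² = 1168561
∑_{k=1}^{19} k³ = [19×20/2]² = 190² = 36100
∑_{k=20}^{46} k³ = 1168561 - 36100 = 1132461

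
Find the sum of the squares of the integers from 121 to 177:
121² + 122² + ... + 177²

Use ∑_{k=1}^{n} k² = n(n+1)(2n+1)/6, then subtract the first 120 terms.
∑_{k=1}^{177} k² = 177×178×355/6 = 1864105
∑_{k=1}^{120} k² = 120×121×241/6 = 583220
∑_{k=121}^{177} k² = 1864105 - 583220 = 1280885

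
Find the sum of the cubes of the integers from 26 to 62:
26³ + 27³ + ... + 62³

Use ∑_{k=1}^{n} k³ = [n(n+1)/2]², then subtract the first 25 terms.
∑_{k=1}^{62} k³ = [62×63/2]² = 1953² = 3814209
∑_{k=1}^{25} k³ = [25×26/2]² = 325² = 105625
∑_{k=26}^{62} k³ = 3814209 - 105625 = 3708584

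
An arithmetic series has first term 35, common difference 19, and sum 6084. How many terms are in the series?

Using S = n/2 × [2a + (n-1)d]
6084 = n/2 × [2(35) + (n-1)(19)]
6084 = n/2 × [70 + 19n - 19]
12168 = n × [51 + 19n]
19n² + (51)n - 12168 = 0
Discriminant: Δ = (51)² - 4(19)(-12168) = 2601 + 924768 = 927369
√Δ = 963
n = [-(51) + √Δ] / (2·19) = (-51 + 963) / 38 = 912 / 38 = 24
(The negative root is discarded since n must be a positive integer.)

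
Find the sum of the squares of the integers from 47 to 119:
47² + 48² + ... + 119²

Use ∑_{k=1}^{n} k² = n(n+1)(2n+1)/6, then subtract the first 46 terms.
∑_{k=1}^{119} k² = 119×120×239/6 = 568820
∑_{k=1}^{46} k² = 46×47×93/6 = 33511
∑_{k=47}^{119} k² = 568820 - 33511 = 535309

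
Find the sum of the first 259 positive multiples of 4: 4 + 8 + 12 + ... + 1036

Factor out 4: = 4(1 + 2 + ... + 259) = 4 × n(n+1)/2
= 4 × 259×260/2
= 4 × 33670
= 134680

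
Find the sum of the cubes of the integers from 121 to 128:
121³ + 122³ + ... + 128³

Use ∑_{k=1}^{n} k³ = [n(n+1)/2]², then subtract the first 120 terms.
∑_{k=1}^{128} k³ = [128×129/2]² = 8256² = 68161536
∑_{k=1}^{120} k³ = [120×121/2]² = 7260² = 52707600
∑_{k=121}^{128} k³ = 68161536 - 52707600 = 15453936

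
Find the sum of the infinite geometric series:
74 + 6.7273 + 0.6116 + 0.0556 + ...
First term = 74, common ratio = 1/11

For |r| < 1, S = a / (1 - r)
S = 74 / (1 - (1/11))
S = 74 / (10/11)
S = 407/5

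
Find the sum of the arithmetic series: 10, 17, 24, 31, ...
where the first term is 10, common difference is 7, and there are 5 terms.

Sₙ = n/2 × (first + last)
Last term = a + (n-1)d = 10 + (5-1)×7 = 38
S_5 = 5/2 × (10 + 38)
S_5 = 5/2 × 48 = 120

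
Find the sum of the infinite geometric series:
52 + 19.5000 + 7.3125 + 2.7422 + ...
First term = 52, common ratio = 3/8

For |r| < 1, S = a / (1 - r)
S = 52 / (1 - (3/8))
S = 52 / (5/8)
S = 416/5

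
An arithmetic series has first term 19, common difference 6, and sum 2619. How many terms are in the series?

Using S = n/2 × [2a + (n-1)d]
2619 = n/2 × [2(19) + (n-1)(6)]
2619 = n/2 × [38 + 6n - 6]
5238 = n × [32 + 6n]
6n² + (32)n - 5238 = 0
Discriminant: Δ = (32)² - 4(6)(-5238) = 1024 + 125712 = 126736
√Δ = 356
n = [-(32) + √Δ] / (2·6) = (-32 + 356) / 12 = 324 / 12 = 27
(The negative root is discarded since n must be a positive integer.)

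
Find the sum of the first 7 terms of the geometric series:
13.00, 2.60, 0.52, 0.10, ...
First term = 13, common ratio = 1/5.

Sₙ = a(1 - rⁿ) / (1 - r)
S_7 = 13(1 - (1/5)^7) / (1 - (1/5))
S_7 = 13(1 - (1/78125)) / (4/5)
S_7 = 253903/15625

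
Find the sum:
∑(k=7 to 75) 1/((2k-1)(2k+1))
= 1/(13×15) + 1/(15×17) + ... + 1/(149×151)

Partial fractions: 1/((2k-1)(2k+1)) = (1/2)[1/(2k-1) - 1/(2k+1)]
The series telescopes:
= (1/2)[1/13 - 1/151]
= 69/1963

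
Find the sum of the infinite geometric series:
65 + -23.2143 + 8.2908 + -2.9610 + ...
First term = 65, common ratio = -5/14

For |r| < 1, S = a / (1 - r)
S = 65 / (1 - (-5/14))
S = 65 / (19/14)
S = 910/19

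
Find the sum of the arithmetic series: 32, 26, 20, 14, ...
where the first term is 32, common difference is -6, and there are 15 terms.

Sₙ = n/2 × (first + last)
Last term = a + (n-1)d = 32 + (15-1)×(-6) = -52
S_15 = 15/2 × (32 + (-52))
S_15 = 15/2 × (-20) = -150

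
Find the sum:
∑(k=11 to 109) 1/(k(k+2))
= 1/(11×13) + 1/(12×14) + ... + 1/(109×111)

Partial fractions: 1/(k(k+2)) = (1/2)[1/k - 1/(k+2)]
Telescoping leaves the first two and last two terms:
= (1/2)[1/11 + 1/12 - 1/110 - 1/111]
= 1271/16280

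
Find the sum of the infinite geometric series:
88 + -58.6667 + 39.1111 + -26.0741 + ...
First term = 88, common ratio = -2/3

For |r| < 1, S = a / (1 - r)
S = 88 / (1 - (-2/3))
S = 88 / (5/3)
S = 264/5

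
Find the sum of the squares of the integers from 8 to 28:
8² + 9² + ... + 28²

Use ∑_{k=1}^{n} k² = n(n+1)(2n+1)/6, then subtract the first 7 terms.
∑_{k=1}^{28} k² = 28×29×57/6 = 7714
∑_{k=1}^{7} k² = 7×8×15/6 = 140
∑_{k=8}^{28} k² = 7714 - 140 = 7574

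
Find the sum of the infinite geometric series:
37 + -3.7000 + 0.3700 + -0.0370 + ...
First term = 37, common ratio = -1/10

For |r| < 1, S = a / (1 - r)
S = 37 / (1 - (-1/10))
S = 37 / (11/10)
S = 370/11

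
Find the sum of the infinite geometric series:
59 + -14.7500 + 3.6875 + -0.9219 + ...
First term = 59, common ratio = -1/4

For |r| < 1, S = a / (1 - r)
S = 59 / (1 - (-1/4))
S = 59 / (5/4)
S = 236/5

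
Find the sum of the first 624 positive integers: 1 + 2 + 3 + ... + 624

Formula: ∑k = n(n+1)/2
= 624×625/2
= 390000/2
= 195000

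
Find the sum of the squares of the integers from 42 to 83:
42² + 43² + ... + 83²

Use ∑_{k=1}^{n} k² = n(n+1)(2n+1)/6, then subtract the first 41 terms.
∑_{k=1}^{83} k² = 83×84×167/6 = 194054
∑_{k=1}^{41} k² = 41×42×83/6 = 23821
∑_{k=42}^{83} k² = 194054 - 23821 = 170233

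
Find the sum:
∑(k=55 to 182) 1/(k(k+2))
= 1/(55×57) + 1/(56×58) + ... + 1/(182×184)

Partial fractions: 1/(k(k+2)) = (1/2)[1/k - 1/(k+2)]
Telescoping leaves the first two and last two terms:
= (1/2)[1/55 + 1/56 - 1/183 - 1/184]
= 20369/1620465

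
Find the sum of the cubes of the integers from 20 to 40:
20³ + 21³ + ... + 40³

Use ∑_{k=1}^{n} k³ = [n(n+1)/2]², then subtract the first 19 terms.
∑_{k=1}^{40} k³ = [40×41/2]² = 820² = 672400
∑_{k=1}^{19} k³ = [19×20/2]² = 190² = 36100
∑_{k=20}^{40} k³ = 672400 - 36100 = 636300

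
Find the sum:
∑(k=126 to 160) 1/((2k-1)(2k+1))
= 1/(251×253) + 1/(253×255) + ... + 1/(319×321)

Partial fractions: 1/((2k-1)(2k+1)) = (1/2)[1/(2k-1) - 1/(2k+1)]
The series telescopes:
= (1/2)[1/251 - 1/321]
= 35/80571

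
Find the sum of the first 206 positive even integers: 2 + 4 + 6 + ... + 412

Sum of first n even numbers = n(n+1)
= 206×207
= 42642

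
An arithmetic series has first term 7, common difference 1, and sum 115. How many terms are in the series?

Using S = n/2 × [2a + (n-1)d]
115 = n/2 × [2(7) + (n-1)(1)]
115 = n/2 × [14 + 1n - 1]
230 = n × [13 + 1n]
1n² + (13)n - 230 = 0
Discriminant: Δ = (13)² - 4(1)(-230) = 169 + 920 = 1089
√Δ = 33
n = [-(13) + √Δ] / (2·1) = (-13 + 33) / 2 = 20 / 2 = 10
(The negative root is discarded since n must be a positive integer.)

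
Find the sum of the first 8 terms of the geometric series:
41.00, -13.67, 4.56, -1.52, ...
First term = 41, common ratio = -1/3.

Sₙ = a(1 - rⁿ) / (1 - r)
S_8 = 41(1 - (-1/3)^8) / (1 - (-1/3))
S_8 = 41(1 - (1/6561)) / (4/3)
S_8 = 67240/2187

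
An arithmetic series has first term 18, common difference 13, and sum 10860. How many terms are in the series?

Using S = n/2 × [2a + (n-1)d]
10860 = n/2 × [2(18) + (n-1)(13)]
10860 = n/2 × [36 + 13n - 13]
21720 = n × [23 + 13n]
13n² + (23)n - 21720 = 0
Discriminant: Δ = (23)² - 4(13)(-21720) = 529 + 1129440 = 1129969
√Δ = 1063
n = [-(23) + √Δ] / (2·13) = (-23 + 1063) / 26 = 1040 / 26 = 40
(The negative root is discarded since n must be a positive integer.)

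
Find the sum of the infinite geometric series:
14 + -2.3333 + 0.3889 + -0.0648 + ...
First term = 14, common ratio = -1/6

For |r| < 1, S = a / (1 - r)
S = 14 / (1 - (-1/6))
S = 14 / (7/6)
S = 12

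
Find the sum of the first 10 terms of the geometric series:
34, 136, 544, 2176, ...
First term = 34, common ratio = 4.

Sₙ = a(1 - rⁿ) / (1 - r)
S_10 = 34(1 - 4^10) / (1 - 4)
S_10 = 34(1 - 1048576) / (-3)
S_10 = 11883850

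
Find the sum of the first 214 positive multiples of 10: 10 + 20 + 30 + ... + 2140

Factor out 10: = 10(1 + 2 + ... + 214) = 10 × n(n+1)/2
= 10 × 214×215/2
= 10 × 23005
= 230050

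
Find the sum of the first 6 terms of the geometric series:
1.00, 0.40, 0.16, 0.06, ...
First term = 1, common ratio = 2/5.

Sₙ = a(1 - rⁿ) / (1 - r)
S_6 = 1(1 - (2/5)^6) / (1 - (2/5))
S_6 = 1(1 - (64/15625)) / (3/5)
S_6 = 5187/3125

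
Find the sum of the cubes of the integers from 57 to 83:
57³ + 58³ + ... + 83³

Use ∑_{k=1}^{n} k³ = [n(n+1)/2]², then subtract the first 56 terms.
∑_{k=1}^{83} k³ = [83×84/2]² = 3486² = 12152196
∑_{k=1}^{56} k³ = [56×57/2]² = 1596² = 2547216
∑_{k=57}^{83} k³ = 12152196 - 2547216 = 9604980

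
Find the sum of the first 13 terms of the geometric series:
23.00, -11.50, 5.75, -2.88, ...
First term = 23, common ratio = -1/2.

Sₙ = a(1 - rⁿ) / (1 - r)
S_13 = 23(1 - (-1/2)^13) / (1 - (-1/2))
S_13 = 23(1 - (-1/8192)) / (3/2)
S_13 = 62813/4096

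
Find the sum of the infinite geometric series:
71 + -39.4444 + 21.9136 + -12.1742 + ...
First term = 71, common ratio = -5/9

For |r| < 1, S = a / (1 - r)
S = 71 / (1 - (-5/9))
S = 71 / (14/9)
S = 639/14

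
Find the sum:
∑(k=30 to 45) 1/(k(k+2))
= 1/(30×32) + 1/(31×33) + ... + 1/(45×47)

Partial fractions: 1/(k(k+2)) = (1/2)[1/k - 1/(k+2)]
Telescoping leaves the first two and last two terms:
= (1/2)[1/30 + 1/31 - 1/46 - 1/47]
= 5674/502665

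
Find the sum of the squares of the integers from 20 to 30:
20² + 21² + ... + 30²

Use ∑_{k=1}^{n} k² = n(n+1)(2n+1)/6, then subtract the first 19 terms.
∑_{k=1}^{30} k² = 30×31×61/6 = 9455
∑_{k=1}^{19} k² = 19×20×39/6 = 2470
∑_{k=20}^{30} k² = 9455 - 2470 = 6985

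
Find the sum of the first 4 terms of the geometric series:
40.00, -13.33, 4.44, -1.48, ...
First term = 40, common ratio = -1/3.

Sₙ = a(1 - rⁿ) / (1 - r)
S_4 = 40(1 - (-1/3)^4) / (1 - (-1/3))
S_4 = 40(1 - (1/81)) / (4/3)
S_4 = 800/27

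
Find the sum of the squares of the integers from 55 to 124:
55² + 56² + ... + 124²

Use ∑_{k=1}^{n} k² = n(n+1)(2n+1)/6, then subtract the first 54 terms.
∑_{k=1}^{124} k² = 124×125×249/6 = 643250
∑_{k=1}^{54} k² = 54×55×109/6 = 53955
∑_{k=55}^{124} k² = 643250 - 53955 = 589295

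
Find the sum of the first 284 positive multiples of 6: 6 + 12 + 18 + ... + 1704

Factor out 6: = 6(1 + 2 + ... + 284) = 6 × n(n+1)/2
= 6 × 284×285/2
= 6 × 40470
= 242820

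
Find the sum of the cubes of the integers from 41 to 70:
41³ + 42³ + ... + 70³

Use ∑_{k=1}^{n} k³ = [n(n+1)/2]², then subtract the first 40 terms.
∑_{k=1}^{70} k³ = [70×71/2]² = 2485² = 6175225
∑_{k=1}^{40} k³ = [40×41/2]² = 820² = 672400
∑_{k=41}^{70} k³ = 6175225 - 672400 = 5502825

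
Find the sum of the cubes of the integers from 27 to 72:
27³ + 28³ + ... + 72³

Use ∑_{k=1}^{n} k³ = [n(n+1)/2]², then subtract the first 26 terms.
∑_{k=1}^{72} k³ = [72×73/2]² = 2628² = 6906384
∑_{k=1}^{26} k³ = [26×27/2]² = 351² = 123201
∑_{k=27}^{72} k³ = 6906384 - 123201 = 6783183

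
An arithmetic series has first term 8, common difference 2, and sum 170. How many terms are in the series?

Using S = n/2 × [2a + (n-1)d]
170 = n/2 × [2(8) + (n-1)(2)]
170 = n/2 × [16 + 2n - 2]
340 = n × [14 + 2n]
2n² + (14)n - 340 = 0
Discriminant: Δ = (14)² - 4(2)(-340) = 196 + 2720 = 2916
√Δ = 54
n = [-(14) + √Δ] / (2·2) = (-14 + 54) / 4 = 40 / 4 = 10
(The negative root is discarded since n must be a positive integer.)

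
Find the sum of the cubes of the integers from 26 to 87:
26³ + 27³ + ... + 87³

Use ∑_{k=1}^{n} k³ = [n(n+1)/2]², then subtract the first 25 terms.
∑_{k=1}^{87} k³ = [87×88/2]² = 3828² = 14653584
∑_{k=1}^{25} k³ = [25×26/2]² = 325² = 105625
∑_{k=26}^{87} k³ = 14653584 - 105625 = 14547959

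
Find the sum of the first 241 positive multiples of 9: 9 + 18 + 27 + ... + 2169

Factor out 9: = 9(1 + 2 + ... + 241) = 9 × n(n+1)/2
= 9 × 241×242/2
= 9 × 29161
= 262449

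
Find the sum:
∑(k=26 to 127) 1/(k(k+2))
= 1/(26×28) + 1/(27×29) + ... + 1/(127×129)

Partial fractions: 1/(k(k+2)) = (1/2)[1/k - 1/(k+2)]
Telescoping leaves the first two and last two terms:
= (1/2)[1/26 + 1/27 - 1/128 - 1/129]
= 115787/3863808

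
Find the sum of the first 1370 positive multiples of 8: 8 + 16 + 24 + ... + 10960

Factor out 8: = 8(1 + 2 + ... + 1370) = 8 × n(n+1)/2
= 8 × 1370×1371/2
= 8 × 939135
= 7513080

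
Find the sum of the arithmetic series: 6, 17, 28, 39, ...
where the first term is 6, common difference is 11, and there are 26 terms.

Sₙ = n/2 × (first + last)
Last term = a + (n-1)d = 6 + (26-1)×11 = 281
S_26 = 26/2 × (6 + 281)
S_26 = 26/2 × 287 = 3731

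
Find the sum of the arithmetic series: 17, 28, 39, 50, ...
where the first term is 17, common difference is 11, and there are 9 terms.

Sₙ = n/2 × (first + last)
Last term = a + (n-1)d = 17 + (9-1)×11 = 105
S_9 = 9/2 × (17 + 105)
S_9 = 9/2 × 122 = 549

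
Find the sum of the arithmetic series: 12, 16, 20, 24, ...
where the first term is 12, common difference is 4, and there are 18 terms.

Sₙ = n/2 × (first + last)
Last term = a + (n-1)d = 12 + (18-1)×4 = 80
S_18 = 18/2 × (12 + 80)
S_18 = 18/2 × 92 = 828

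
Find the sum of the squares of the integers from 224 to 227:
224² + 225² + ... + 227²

Use ∑_{k=1}^{n} k² = n(n+1)(2n+1)/6, then subtract the first 223 terms.
∑_{k=1}^{227} k² = 227×228×455/6 = 3924830
∑_{k=1}^{223} k² = 223×224×447/6 = 3721424
∑_{k=224}^{227} k² = 3924830 - 3721424 = 203406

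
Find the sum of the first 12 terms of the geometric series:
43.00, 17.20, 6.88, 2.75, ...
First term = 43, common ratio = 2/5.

Sₙ = a(1 - rⁿ) / (1 - r)
S_12 = 43(1 - (2/5)^12) / (1 - (2/5))
S_12 = 43(1 - (4096/244140625)) / (3/5)
S_12 = 3499290249/48828125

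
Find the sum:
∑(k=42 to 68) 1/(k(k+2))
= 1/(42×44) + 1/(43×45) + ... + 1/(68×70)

Partial fractions: 1/(k(k+2)) = (1/2)[1/k - 1/(k+2)]
Telescoping leaves the first two and last two terms:
= (1/2)[1/42 + 1/43 - 1/69 - 1/70]
= 633/69230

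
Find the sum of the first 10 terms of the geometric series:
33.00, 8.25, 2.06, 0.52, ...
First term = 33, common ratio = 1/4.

Sₙ = a(1 - rⁿ) / (1 - r)
S_10 = 33(1 - (1/4)^10) / (1 - (1/4))
S_10 = 33(1 - (1/1048576)) / (3/4)
S_10 = 11534325/262144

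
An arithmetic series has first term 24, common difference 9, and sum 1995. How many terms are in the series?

Using S = n/2 × [2a + (n-1)d]
1995 = n/2 × [2(24) + (n-1)(9)]
1995 = n/2 × [48 + 9n - 9]
3990 = n × [39 + 9n]
9n² + (39)n - 3990 = 0
Discriminant: Δ = (39)² - 4(9)(-3990) = 1521 + 143640 = 145161
√Δ = 381
n = [-(39) + √Δ] / (2·9) = (-39 + 381) / 18 = 342 / 18 = 19
(The negative root is discarded since n must be a positive integer.)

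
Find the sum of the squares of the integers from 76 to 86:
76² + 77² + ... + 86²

Use ∑_{k=1}^{n} k² = n(n+1)(2n+1)/6, then subtract the first 75 terms.
∑_{k=1}^{86} k² = 86×87×173/6 = 215731
∑_{k=1}^{75} k² = 75×76×151/6 = 143450
∑_{k=76}^{86} k² = 215731 - 143450 = 72281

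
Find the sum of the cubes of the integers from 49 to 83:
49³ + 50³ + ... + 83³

Use ∑_{k=1}^{n} k³ = [n(n+1)/2]², then subtract the first 48 terms.
∑_{k=1}^{83} k³ = [83×84/2]² = 3486² = 12152196
∑_{k=1}^{48} k³ = [48×49/2]² = 1176² = 1382976
∑_{k=49}^{83} k³ = 12152196 - 1382976 = 10769220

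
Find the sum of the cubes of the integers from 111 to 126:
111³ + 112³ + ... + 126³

Use ∑_{k=1}^{n} k³ = [n(n+1)/2]², then subtract the first 110 terms.
∑_{k=1}^{126} k³ = [126×127/2]² = 8001² = 64016001
∑_{k=1}^{110} k³ = [110×111/2]² = 6105² = 37271025
∑_{k=111}^{126} k³ = 64016001 - 37271025 = 26744976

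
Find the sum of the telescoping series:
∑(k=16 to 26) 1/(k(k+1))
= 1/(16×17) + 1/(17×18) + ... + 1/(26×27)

Partial fractions: 1/(k(k+1)) = 1/k - 1/(k+1)
The series telescopes:
= (1/16 - 1/17) + (1/17 - 1/18) + ... + (1/26 - 1/27)
= 1/16 - 1/27
= 11/432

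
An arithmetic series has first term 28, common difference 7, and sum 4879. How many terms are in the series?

Using S = n/2 × [2a + (n-1)d]
4879 = n/2 × [2(28) + (n-1)(7)]
4879 = n/2 × [56 + 7n - 7]
9758 = n × [49 + 7n]
7n² + (49)n - 9758 = 0
Discriminant: Δ = (49)² - 4(7)(-9758) = 2401 + 273224 = 275625
√Δ = 525
n = [-(49) + √Δ] / (2·7) = (-49 + 525) / 14 = 476 / 14 = 34
(The negative root is discarded since n must be a positive integer.)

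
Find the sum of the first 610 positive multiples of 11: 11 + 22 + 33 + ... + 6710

Factor out 11: = 11(1 + 2 + ... + 610) = 11 × n(n+1)/2
= 11 × 610×611/2
= 11 × 186355
= 2049905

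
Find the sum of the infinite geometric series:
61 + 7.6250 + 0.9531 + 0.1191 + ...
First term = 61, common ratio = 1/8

For |r| < 1, S = a / (1 - r)
S = 61 / (1 - (1/8))
S = 61 / (7/8)
S = 488/7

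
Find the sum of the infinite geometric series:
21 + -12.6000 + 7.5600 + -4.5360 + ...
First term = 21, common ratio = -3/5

For |r| < 1, S = a / (1 - r)
S = 21 / (1 - (-3/5))
S = 21 / (8/5)
S = 105/8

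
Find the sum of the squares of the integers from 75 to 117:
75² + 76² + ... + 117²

Use ∑_{k=1}^{n} k² = n(n+1)(2n+1)/6, then subtract the first 74 terms.
∑_{k=1}^{117} k² = 117×118×235/6 = 540735
∑_{k=1}^{74} k² = 74×75×149/6 = 137825
∑_{k=75}^{117} k² = 540735 - 137825 = 402910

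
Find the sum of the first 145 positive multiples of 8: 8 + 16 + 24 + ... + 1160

Factor out 8: = 8(1 + 2 + ... + 145) = 8 × n(n+1)/2
= 8 × 145×146/2
= 8 × 10585
= 84680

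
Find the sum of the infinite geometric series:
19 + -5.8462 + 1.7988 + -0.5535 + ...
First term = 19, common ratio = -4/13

For |r| < 1, S = a / (1 - r)
S = 19 / (1 - (-4/13))
S = 19 / (17/13)
S = 247/17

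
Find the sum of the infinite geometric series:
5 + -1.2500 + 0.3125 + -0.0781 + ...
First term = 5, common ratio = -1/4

For |r| < 1, S = a / (1 - r)
S = 5 / (1 - (-1/4))
S = 5 / (5/4)
S = 4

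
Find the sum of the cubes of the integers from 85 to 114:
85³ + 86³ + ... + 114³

Use ∑_{k=1}^{n} k³ = [n(n+1)/2]², then subtract the first 84 terms.
∑_{k=1}^{114} k³ = [114×115/2]² = 6555² = 42968025
∑_{k=1}^{84} k³ = [84×85/2]² = 3570² = 12744900
∑_{k=85}^{114} k³ = 42968025 - 12744900 = 30223125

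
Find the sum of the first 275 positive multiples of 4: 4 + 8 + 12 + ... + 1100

Factor out 4: = 4(1 + 2 + ... + 275) = 4 × n(n+1)/2
= 4 × 275×276/2
= 4 × 37950
= 151800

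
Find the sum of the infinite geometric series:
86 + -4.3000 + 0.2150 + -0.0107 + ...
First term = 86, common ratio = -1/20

For |r| < 1, S = a / (1 - r)
S = 86 / (1 - (-1/20))
S = 86 / (21/20)
S = 1720/21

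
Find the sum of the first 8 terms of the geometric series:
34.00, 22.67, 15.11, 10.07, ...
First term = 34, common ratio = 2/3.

Sₙ = a(1 - rⁿ) / (1 - r)
S_8 = 34(1 - (2/3)^8) / (1 - (2/3))
S_8 = 34(1 - (256/6561)) / (1/3)
S_8 = 214370/2187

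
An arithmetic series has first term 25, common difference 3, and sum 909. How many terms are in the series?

Using S = n/2 × [2a + (n-1)d]
909 = n/2 × [2(25) + (n-1)(3)]
909 = n/2 × [50 + 3n - 3]
1818 = n × [47 + 3n]
3n² + (47)n - 1818 = 0
Discriminant: Δ = (47)² - 4(3)(-1818) = 2209 + 21816 = 24025
√Δ = 155
n = [-(47) + √Δ] / (2·3) = (-47 + 155) / 6 = 108 / 6 = 18
(The negative root is discarded since n must be a positive integer.)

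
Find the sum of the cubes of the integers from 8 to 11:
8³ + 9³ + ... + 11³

Use ∑_{k=1}^{n} k³ = [n(n+1)/2]², then subtract the first 7 terms.
∑_{k=1}^{11} k³ = [11×12/2]² = 66² = 4356
∑_{k=1}^{7} k³ = [7×8/2]² = 28² = 784
∑_{k=8}^{11} k³ = 4356 - 784 = 3572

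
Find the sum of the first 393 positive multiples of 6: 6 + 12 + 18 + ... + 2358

Factor out 6: = 6(1 + 2 + ... + 393) = 6 × n(n+1)/2
= 6 × 393×394/2
= 6 × 77421
= 464526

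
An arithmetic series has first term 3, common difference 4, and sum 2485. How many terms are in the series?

Using S = n/2 × [2a + (n-1)d]
2485 = n/2 × [2(3) + (n-1)(4)]
2485 = n/2 × [6 + 4n - 4]
4970 = n × [2 + 4n]
4n² + (2)n - 4970 = 0
Discriminant: Δ = (2)² - 4(4)(-4970) = 4 + 79520 = 79524
√Δ = 282
n = [-(2) + √Δ] / (2·4) = (-2 + 282) / 8 = 280 / 8 = 35
(The negative root is discarded since n must be a positive integer.)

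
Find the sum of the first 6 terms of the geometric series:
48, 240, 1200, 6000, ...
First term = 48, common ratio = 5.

Sₙ = a(1 - rⁿ) / (1 - r)
S_6 = 48(1 - 5^6) / (1 - 5)
S_6 = 48(1 - 15625) / (-4)
S_6 = 187488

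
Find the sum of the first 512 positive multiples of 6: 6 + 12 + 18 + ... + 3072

Factor out 6: = 6(1 + 2 + ... + 512) = 6 × n(n+1)/2
= 6 × 512×513/2
= 6 × 131328
= 787968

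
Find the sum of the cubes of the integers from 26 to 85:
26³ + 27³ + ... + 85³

Use ∑_{k=1}^{n} k³ = [n(n+1)/2]², then subtract the first 25 terms.
∑_{k=1}^{85} k³ = [85×86/2]² = 3655² = 13359025
∑_{k=1}^{25} k³ = [25×26/2]² = 325² = 105625
∑_{k=26}^{85} k³ = 13359025 - 105625 = 13253400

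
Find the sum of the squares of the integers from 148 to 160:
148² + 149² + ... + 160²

Use ∑_{k=1}^{n} k² = n(n+1)(2n+1)/6, then subtract the first 147 terms.
∑_{k=1}^{160} k² = 160×161×321/6 = 1378160
∑_{k=1}^{147} k² = 147×148×295/6 = 1069670
∑_{k=148}^{160} k² = 1378160 - 1069670 = 308490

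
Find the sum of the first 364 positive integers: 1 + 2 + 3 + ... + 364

Formula: ∑k = n(n+1)/2
= 364×365/2
= 132860/2
= 66430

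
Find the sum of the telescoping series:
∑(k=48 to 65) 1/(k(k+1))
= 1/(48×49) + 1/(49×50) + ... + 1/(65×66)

Partial fractions: 1/(k(k+1)) = 1/k - 1/(k+1)
The series telescopes:
= (1/48 - 1/49) + (1/49 - 1/50) + ... + (1/65 - 1/66)
= 1/48 - 1/66
= 1/176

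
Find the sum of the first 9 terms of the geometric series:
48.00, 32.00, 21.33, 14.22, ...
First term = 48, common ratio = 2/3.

Sₙ = a(1 - rⁿ) / (1 - r)
S_9 = 48(1 - (2/3)^9) / (1 - (2/3))
S_9 = 48(1 - (512/19683)) / (1/3)
S_9 = 306736/2187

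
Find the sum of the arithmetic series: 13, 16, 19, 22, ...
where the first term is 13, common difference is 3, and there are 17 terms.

Sₙ = n/2 × (first + last)
Last term = a + (n-1)d = 13 + (17-1)×3 = 61
S_17 = 17/2 × (13 + 61)
S_17 = 17/2 × 74 = 629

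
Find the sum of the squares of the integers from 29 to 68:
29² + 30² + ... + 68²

Use ∑_{k=1}^{n} k² = n(n+1)(2n+1)/6, then subtract the first 28 terms.
∑_{k=1}^{68} k² = 68×69×137/6 = 107134
∑_{k=1}^{28} k² = 28×29×57/6 = 7714
∑_{k=29}^{68} k² = 107134 - 7714 = 99420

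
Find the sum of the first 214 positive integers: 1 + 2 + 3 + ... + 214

Formula: ∑k = n(n+1)/2
= 214×215/2
= 46010/2
= 23005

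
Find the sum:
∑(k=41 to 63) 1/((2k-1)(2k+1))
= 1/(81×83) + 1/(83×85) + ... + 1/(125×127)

Partial fractions: 1/((2k-1)(2k+1)) = (1/2)[1/(2k-1) - 1/(2k+1)]
The series telescopes:
= (1/2)[1/81 - 1/127]
= 23/10287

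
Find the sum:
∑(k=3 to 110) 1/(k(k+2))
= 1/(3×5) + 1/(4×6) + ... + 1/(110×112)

Partial fractions: 1/(k(k+2)) = (1/2)[1/k - 1/(k+2)]
Telescoping leaves the first two and last two terms:
= (1/2)[1/3 + 1/4 - 1/111 - 1/112]
= 2343/8288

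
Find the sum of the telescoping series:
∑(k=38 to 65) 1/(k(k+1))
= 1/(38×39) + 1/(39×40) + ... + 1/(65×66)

Partial fractions: 1/(k(k+1)) = 1/k - 1/(k+1)
The series telescopes:
= (1/38 - 1/39) + (1/39 - 1/40) + ... + (1/65 - 1/66)
= 1/38 - 1/66
= 7/627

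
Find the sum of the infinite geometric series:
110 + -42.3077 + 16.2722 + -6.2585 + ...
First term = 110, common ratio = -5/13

For |r| < 1, S = a / (1 - r)
S = 110 / (1 - (-5/13))
S = 110 / (18/13)
S = 715/9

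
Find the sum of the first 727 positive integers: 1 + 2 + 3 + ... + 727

Formula: ∑k = n(n+1)/2
= 727×728/2
= 529256/2
= 264628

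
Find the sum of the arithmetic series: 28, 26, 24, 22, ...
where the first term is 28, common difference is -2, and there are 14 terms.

Sₙ = n/2 × (first + last)
Last term = a + (n-1)d = 28 + (14-1)×(-2) = 2
S_14 = 14/2 × (28 + 2)
S_14 = 14/2 × 30 = 210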